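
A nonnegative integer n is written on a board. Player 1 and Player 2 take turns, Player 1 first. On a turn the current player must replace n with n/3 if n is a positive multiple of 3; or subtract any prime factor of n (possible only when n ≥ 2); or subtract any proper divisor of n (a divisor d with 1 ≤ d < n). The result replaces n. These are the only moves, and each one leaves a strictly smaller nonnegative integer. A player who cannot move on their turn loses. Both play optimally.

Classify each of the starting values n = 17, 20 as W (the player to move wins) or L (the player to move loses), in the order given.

Build the W/L table. Terminal = L. A non-terminal position is W if it has a move to some L; otherwise it is L.
n=0: no move → L
n=1: no move → L
n=2: →0(L), so W
n=3: →0(L), so W
n=4: →2(W), 3(W) — all W, so L
n=5: →0(L), so W
n=6: →4(L), so W
n=7: →0(L), so W
n=8: →4(L), so W
n=9: →3(W), 6(W), 8(W) — all W, so L
n=10: →9(L), so W
n=11: →0(L), so W
n=12: →4(L), so W
n=13: →0(L), so W
n=14: →7(W), 12(W), 13(W) — all W, so L
n=15: →14(L), so W
n=16: →14(L), so W
n=17: →0(L), so W
n=18: →9(L), so W
n=19: →0(L), so W
n=20: →10(W), 15(W), 16(W), 18(W), 19(W) — all W, so L

17: W, 20: L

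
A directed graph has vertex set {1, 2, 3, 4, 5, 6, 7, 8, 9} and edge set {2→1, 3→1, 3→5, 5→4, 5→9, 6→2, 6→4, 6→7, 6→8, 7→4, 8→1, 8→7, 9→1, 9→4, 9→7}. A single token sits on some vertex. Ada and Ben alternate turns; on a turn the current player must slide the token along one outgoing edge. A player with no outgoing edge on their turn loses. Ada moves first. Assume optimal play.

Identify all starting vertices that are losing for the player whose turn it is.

1, 4

Use the standard recursion: the mover loses at a terminal position; elsewhere, the mover wins exactly when some move hands the opponent an L position.
Every edge goes from a vertex to one that appears earlier in the order 4, 1, 7, 9, 8, 5, 2, 3, 6, so processing vertices in that order labels each vertex after all of its successors.
4: no outgoing edge → L
1: no outgoing edge → L
7: reaches L-position 4 → W
9: reaches L-position 1 → W
8: reaches L-position 1 → W
5: reaches L-position 4 → W
2: reaches L-position 1 → W
3: reaches L-position 1 → W
6: reaches L-position 4 → W
The losing starting vertices are exactly the entries labelled L in this table (2 of them).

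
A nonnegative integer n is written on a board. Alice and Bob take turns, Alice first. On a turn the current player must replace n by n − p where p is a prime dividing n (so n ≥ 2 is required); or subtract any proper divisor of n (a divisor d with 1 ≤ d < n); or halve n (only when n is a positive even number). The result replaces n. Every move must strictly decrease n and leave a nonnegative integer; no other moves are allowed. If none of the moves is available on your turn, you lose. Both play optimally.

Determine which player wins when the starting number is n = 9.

Bob wins.

Positions with no move are L. A position that does have a move is losing for the player to move precisely when every available move leads to a winning position for the opponent. Fill in the labels:
n=0: no move → L
n=1: no move → L
n=2: can move to 0, which is L ⇒ W
n=3: can move to 0, which is L ⇒ W
n=4: moves to 2(W), 3(W); every one is W ⇒ L
n=5: can move to 0, which is L ⇒ W
n=6: can move to 4, which is L ⇒ W
n=7: can move to 0, which is L ⇒ W
n=8: can move to 4, which is L ⇒ W
n=9: moves to 6(W), 8(W); every one is W ⇒ L
Every move from 9 reaches a W position, so the mover loses.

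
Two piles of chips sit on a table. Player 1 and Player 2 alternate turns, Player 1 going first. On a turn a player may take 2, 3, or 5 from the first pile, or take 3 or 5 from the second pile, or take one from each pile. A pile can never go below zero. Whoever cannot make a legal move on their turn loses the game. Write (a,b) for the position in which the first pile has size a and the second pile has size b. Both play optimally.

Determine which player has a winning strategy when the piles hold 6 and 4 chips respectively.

Player 1 wins.

Use the standard recursion: the mover loses at a terminal position; elsewhere, the mover wins exactly when some move hands the opponent an L position.
No move ever increases a pile, so every position that can arise here has a ≤ 6 and b ≤ 4; it is enough to label the cells with 0 ≤ a ≤ 6 and 0 ≤ b ≤ 4.
Every move lowers a or b (never raises either), so fill the grid row by row in increasing a, and left to right within a row: each cell's successors are then already labelled.
      b=0  b=1  b=2  b=3  b=4
a=0:    L    L    L    W    W
a=1:    L    W    W    W    L
a=2:    W    W    W    L    L
a=3:    W    W    W    L    W
a=4:    W    L    L    W    W
a=5:    W    W    W    W    W
a=6:    W    W    W    W    W
Cells with no legal move (terminal, hence L): (0,0), (0,1), (0,2), (1,0).
The remaining L cells, each justified by listing all of its moves:
(1,4): →(1,1)(W), (0,3)(W) — all W, so L
(2,3): →(0,3)(W), (2,0)(W), (1,2)(W) — all W, so L
(2,4): →(0,4)(W), (2,1)(W), (1,3)(W) — all W, so L
(3,3): →(1,3)(W), (0,3)(W), (3,0)(W), (2,2)(W) — all W, so L
(4,1): →(2,1)(W), (1,1)(W), (3,0)(W) — all W, so L
(4,2): →(2,2)(W), (1,2)(W), (3,1)(W) — all W, so L
Every other cell has at least one move into one of the L cells above, so it is W.
From (6,4) Player 1 can move to (1,4), reaching an L position.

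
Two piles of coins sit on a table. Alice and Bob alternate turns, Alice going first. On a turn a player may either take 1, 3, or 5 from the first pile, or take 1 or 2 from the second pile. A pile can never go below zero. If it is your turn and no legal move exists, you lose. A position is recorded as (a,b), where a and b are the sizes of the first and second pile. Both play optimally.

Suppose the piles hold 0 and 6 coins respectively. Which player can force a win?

Work bottom-up. With no move the player to move loses. Otherwise the position is W if at least one move leads to an L position for the opponent, and L if every move leads to a W.
No move ever increases a pile, so every position that can arise here has a ≤ 0 and b ≤ 6; it is enough to label the cells with 0 ≤ a ≤ 0 and 0 ≤ b ≤ 6.
Every move lowers a or b (never raises either), so fill the grid row by row in increasing a, and left to right within a row: each cell's successors are then already labelled.
      b=0  b=1  b=2  b=3  b=4  b=5  b=6
a=0:    L    W    W    L    W    W    L
Cells with no legal move (terminal, hence L): (0,0).
The remaining L cells, each justified by listing all of its moves:
(0,3): only reaches (0,2)(W), (0,1)(W), all W → L
(0,6): only reaches (0,5)(W), (0,4)(W), all W → L
Every other cell has at least one move into one of the L cells above, so it is W.
Every move from (0,6) reaches a W position, so the mover loses.

Bob wins.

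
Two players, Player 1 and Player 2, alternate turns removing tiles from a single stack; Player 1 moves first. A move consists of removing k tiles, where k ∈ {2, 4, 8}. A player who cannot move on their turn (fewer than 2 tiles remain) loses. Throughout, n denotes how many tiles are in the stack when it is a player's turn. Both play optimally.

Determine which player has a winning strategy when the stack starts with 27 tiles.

Player 1 wins.

Build the W/L table. Terminal = L. A non-terminal position is W if it has a move to some L; otherwise it is L.
n=0: no move → L
n=1: no move → L
n=2: reaches L-position 0 → W
n=3: reaches L-position 1 → W
n=4: reaches L-position 0 → W
n=5: reaches L-position 1 → W
n=6: only reaches 4(W), 2(W), all W → L
n=7: only reaches 5(W), 3(W), all W → L
n=8: reaches L-position 6 → W
n=9: reaches L-position 7 → W
n=10: reaches L-position 6 → W
n=11: reaches L-position 7 → W
n=12: only reaches 10(W), 8(W), 4(W), all W → L
n=13: only reaches 11(W), 9(W), 5(W), all W → L
n=14: reaches L-position 12 → W
n=15: reaches L-position 13 → W
n=16: reaches L-position 12 → W
n=17: reaches L-position 13 → W
n=18: only reaches 16(W), 14(W), 10(W), all W → L
n=19: only reaches 17(W), 15(W), 11(W), all W → L
n=20: reaches L-position 18 → W
n=21: reaches L-position 19 → W
n=22: reaches L-position 18 → W
n=23: reaches L-position 19 → W
n=24: only reaches 22(W), 20(W), 16(W), all W → L
n=25: only reaches 23(W), 21(W), 17(W), all W → L
n=26: reaches L-position 24 → W
n=27: reaches L-position 25 → W
The starting position 27 is W: Player 1 should remove 2, leaving 25, handing over an L position.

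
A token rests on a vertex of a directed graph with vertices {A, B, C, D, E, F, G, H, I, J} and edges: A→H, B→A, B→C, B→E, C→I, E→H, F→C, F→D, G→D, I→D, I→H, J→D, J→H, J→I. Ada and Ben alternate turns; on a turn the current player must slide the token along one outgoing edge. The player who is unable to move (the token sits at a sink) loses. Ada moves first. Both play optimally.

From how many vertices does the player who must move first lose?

3

Classify positions by backward induction: terminal positions (no move available) are L. From any other position, the mover wins iff some move reaches an L.
Every edge goes from a vertex to one that appears earlier in the order D, H, I, C, A, E, G, B, J, F, so processing vertices in that order labels each vertex after all of its successors.
D: no outgoing edge → L
H: no outgoing edge → L
I: →H(L), so W
C: →I(W) only, which is W, so L
A: →H(L), so W
E: →H(L), so W
G: →D(L), so W
B: →C(L), so W
J: →H(L), so W
F: →C(L), so W
The L vertices are C, D, H; that is 3 in all.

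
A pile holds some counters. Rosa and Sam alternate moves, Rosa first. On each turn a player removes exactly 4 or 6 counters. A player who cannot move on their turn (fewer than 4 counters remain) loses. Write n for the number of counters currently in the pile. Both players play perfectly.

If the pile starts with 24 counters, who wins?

Rosa wins.

Compute win/loss labels from the base case upward. A position with no move is L. Any other position is W if it can reach an L in one move, else L.
n=0: no move → L
n=1: no move → L
n=2: no move → L
n=3: no move → L
n=4: W (go to 0, an L position)
n=5: W (go to 1, an L position)
n=6: W (go to 2, an L position)
n=7: W (go to 3, an L position)
n=8: W (go to 2, an L position)
n=9: W (go to 3, an L position)
n=10: L (options 6(W), 4(W) are all W)
n=11: L (options 7(W), 5(W) are all W)
n=12: L (options 8(W), 6(W) are all W)
n=13: L (options 9(W), 7(W) are all W)
n=14: W (go to 10, an L position)
n=15: W (go to 11, an L position)
n=16: W (go to 12, an L position)
n=17: W (go to 13, an L position)
n=18: W (go to 12, an L position)
n=19: W (go to 13, an L position)
n=20: L (options 16(W), 14(W) are all W)
n=21: L (options 17(W), 15(W) are all W)
n=22: L (options 18(W), 16(W) are all W)
n=23: L (options 19(W), 17(W) are all W)
n=24: W (go to 20, an L position)
The starting position 24 is W: Rosa should remove 4, leaving 20, handing over an L position.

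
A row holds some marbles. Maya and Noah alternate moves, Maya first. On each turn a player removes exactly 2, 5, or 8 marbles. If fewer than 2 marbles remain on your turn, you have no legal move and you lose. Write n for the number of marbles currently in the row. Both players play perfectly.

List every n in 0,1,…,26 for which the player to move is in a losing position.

0, 1, 4, 7, 10, 11, 14, 17, 20, 21, 24

Compute win/loss labels from the base case upward. A position with no move is L. Any other position is W if it can reach an L in one move, else L.
n=0: no move → L
n=1: no move → L
n=2: can move to 0, which is L ⇒ W
n=3: can move to 1, which is L ⇒ W
n=4: the only move is to 2(W), a W ⇒ L
n=5: can move to 0, which is L ⇒ W
n=6: can move to 4, which is L ⇒ W
n=7: moves to 5(W), 2(W); every one is W ⇒ L
n=8: can move to 0, which is L ⇒ W
n=9: can move to 7, which is L ⇒ W
n=10: moves to 8(W), 5(W), 2(W); every one is W ⇒ L
n=11: moves to 9(W), 6(W), 3(W); every one is W ⇒ L
n=12: can move to 10, which is L ⇒ W
n=13: can move to 11, which is L ⇒ W
n=14: moves to 12(W), 9(W), 6(W); every one is W ⇒ L
n=15: can move to 10, which is L ⇒ W
n=16: can move to 14, which is L ⇒ W
n=17: moves to 15(W), 12(W), 9(W); every one is W ⇒ L
n=18: can move to 10, which is L ⇒ W
n=19: can move to 17, which is L ⇒ W
n=20: moves to 18(W), 15(W), 12(W); every one is W ⇒ L
n=21: moves to 19(W), 16(W), 13(W); every one is W ⇒ L
n=22: can move to 20, which is L ⇒ W
n=23: can move to 21, which is L ⇒ W
n=24: moves to 22(W), 19(W), 16(W); every one is W ⇒ L
n=25: can move to 20, which is L ⇒ W
n=26: can move to 24, which is L ⇒ W
Reading off the rows marked L gives the requested list; there are 11 such values of n.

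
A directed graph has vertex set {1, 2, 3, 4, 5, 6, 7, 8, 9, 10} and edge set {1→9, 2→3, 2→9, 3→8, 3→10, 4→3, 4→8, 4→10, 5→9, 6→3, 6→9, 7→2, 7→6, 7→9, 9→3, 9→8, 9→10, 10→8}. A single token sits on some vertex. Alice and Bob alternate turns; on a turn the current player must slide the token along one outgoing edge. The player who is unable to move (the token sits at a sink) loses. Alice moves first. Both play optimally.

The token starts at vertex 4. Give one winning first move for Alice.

Move to 8.

Compute win/loss labels from the base case upward. A position with no move is L. Any other position is W if it can reach an L in one move, else L.
Every edge goes from a vertex to one that appears earlier in the order 8, 10, 3, 4, 9, 6, 2, 7, 5, 1, so processing vertices in that order labels each vertex after all of its successors.
8: no outgoing edge → L
10: W (go to 8, an L position)
3: W (go to 8, an L position)
4: W (go to 8, an L position)
9: W (go to 8, an L position)
6: L (options 9(W), 3(W) are all W)
2: L (options 9(W), 3(W) are all W)
7: W (go to 2, an L position)
5: L (sole option 9(W) is W)
1: L (sole option 9(W) is W)
From 4, the L positions reachable in one move are: 8.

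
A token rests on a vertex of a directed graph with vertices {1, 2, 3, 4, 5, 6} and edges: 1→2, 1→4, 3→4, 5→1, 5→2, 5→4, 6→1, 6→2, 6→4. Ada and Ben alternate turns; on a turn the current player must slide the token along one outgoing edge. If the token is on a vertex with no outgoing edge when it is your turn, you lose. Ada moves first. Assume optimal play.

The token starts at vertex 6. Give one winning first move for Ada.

Use the standard recursion: the mover loses at a terminal position; elsewhere, the mover wins exactly when some move hands the opponent an L position.
Every edge goes from a vertex to one that appears earlier in the order 2, 4, 1, 5, 6, 3, so processing vertices in that order labels each vertex after all of its successors.
2: no outgoing edge → L
4: no outgoing edge → L
1: W (go to 4, an L position)
5: W (go to 4, an L position)
6: W (go to 4, an L position)
3: W (go to 4, an L position)
From 6, the L positions reachable in one move are: 4, 2. Any move reaching one of these is winning.

Move to 4.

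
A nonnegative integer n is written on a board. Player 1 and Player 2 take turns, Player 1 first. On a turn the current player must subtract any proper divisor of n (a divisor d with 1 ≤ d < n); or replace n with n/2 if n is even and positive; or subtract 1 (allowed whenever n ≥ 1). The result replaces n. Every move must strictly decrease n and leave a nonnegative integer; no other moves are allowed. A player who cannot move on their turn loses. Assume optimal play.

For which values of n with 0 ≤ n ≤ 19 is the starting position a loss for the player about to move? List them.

0, 2, 5, 7, 9, 11, 13, 15, 17, 19

Work bottom-up. With no move the player to move loses. Otherwise the position is W if at least one move leads to an L position for the opponent, and L if every move leads to a W.
n=0: no move → L
n=1: reaches L-position 0 → W
n=2: only reaches 1(W), which is W → L
n=3: reaches L-position 2 → W
n=4: reaches L-position 2 → W
n=5: only reaches 4(W), which is W → L
n=6: reaches L-position 5 → W
n=7: only reaches 6(W), which is W → L
n=8: reaches L-position 7 → W
n=9: only reaches 6(W), 8(W), all W → L
n=10: reaches L-position 5 → W
n=11: only reaches 10(W), which is W → L
n=12: reaches L-position 9 → W
n=13: only reaches 12(W), which is W → L
n=14: reaches L-position 7 → W
n=15: only reaches 10(W), 12(W), 14(W), all W → L
n=16: reaches L-position 15 → W
n=17: only reaches 16(W), which is W → L
n=18: reaches L-position 9 → W
n=19: only reaches 18(W), which is W → L
The losing starting values of n are exactly the entries labelled L in this table (10 of them).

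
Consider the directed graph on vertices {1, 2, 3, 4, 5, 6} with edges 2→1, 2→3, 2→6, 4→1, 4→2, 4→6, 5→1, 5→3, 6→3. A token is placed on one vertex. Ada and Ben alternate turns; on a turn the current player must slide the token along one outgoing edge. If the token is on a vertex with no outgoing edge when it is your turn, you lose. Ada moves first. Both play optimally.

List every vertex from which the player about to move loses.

Use the standard recursion: the mover loses at a terminal position; elsewhere, the mover wins exactly when some move hands the opponent an L position.
Every edge goes from a vertex to one that appears earlier in the order 3, 1, 6, 2, 4, 5, so processing vertices in that order labels each vertex after all of its successors.
3: no outgoing edge → L
1: no outgoing edge → L
6: can move to 3, which is L ⇒ W
2: can move to 1, which is L ⇒ W
4: can move to 1, which is L ⇒ W
5: can move to 1, which is L ⇒ W
Reading off the rows marked L gives the requested list; there are 2 such vertices.

1, 3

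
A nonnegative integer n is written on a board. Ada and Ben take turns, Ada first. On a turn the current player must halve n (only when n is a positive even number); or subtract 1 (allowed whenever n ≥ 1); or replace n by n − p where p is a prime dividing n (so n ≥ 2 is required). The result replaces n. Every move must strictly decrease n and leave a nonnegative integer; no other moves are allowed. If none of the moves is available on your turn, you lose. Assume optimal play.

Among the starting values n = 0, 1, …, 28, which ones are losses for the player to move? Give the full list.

Compute win/loss labels from the base case upward. A position with no move is L. Any other position is W if it can reach an L in one move, else L.
n=0: no move → L
n=1: reaches L-position 0 → W
n=2: reaches L-position 0 → W
n=3: reaches L-position 0 → W
n=4: only reaches 2(W), 3(W), all W → L
n=5: reaches L-position 0 → W
n=6: reaches L-position 4 → W
n=7: reaches L-position 0 → W
n=8: reaches L-position 4 → W
n=9: only reaches 6(W), 8(W), all W → L
n=10: reaches L-position 9 → W
n=11: reaches L-position 0 → W
n=12: reaches L-position 9 → W
n=13: reaches L-position 0 → W
n=14: only reaches 7(W), 12(W), 13(W), all W → L
n=15: reaches L-position 14 → W
n=16: reaches L-position 14 → W
n=17: reaches L-position 0 → W
n=18: reaches L-position 9 → W
n=19: reaches L-position 0 → W
n=20: only reaches 10(W), 15(W), 18(W), 19(W), all W → L
n=21: reaches L-position 14 → W
n=22: reaches L-position 20 → W
n=23: reaches L-position 0 → W
n=24: only reaches 12(W), 21(W), 22(W), 23(W), all W → L
n=25: reaches L-position 20 → W
n=26: reaches L-position 24 → W
n=27: reaches L-position 24 → W
n=28: reaches L-position 14 → W
Reading off the rows marked L gives the requested list; there are 6 such values of n.

0, 4, 9, 14, 20, 24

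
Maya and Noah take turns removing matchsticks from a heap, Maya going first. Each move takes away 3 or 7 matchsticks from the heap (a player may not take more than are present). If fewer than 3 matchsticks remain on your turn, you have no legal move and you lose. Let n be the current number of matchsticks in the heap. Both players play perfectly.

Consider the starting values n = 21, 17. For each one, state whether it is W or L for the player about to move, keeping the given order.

Label each position W (a win for the player to move) or L (a loss). A position with no legal move is L; any other position is W exactly when some move reaches an L, and L when every move reaches a W.
n=0: no move → L
n=1: no move → L
n=2: no move → L
n=3: W (go to 0, an L position)
n=4: W (go to 1, an L position)
n=5: W (go to 2, an L position)
n=6: L (sole option 3(W) is W)
n=7: W (go to 0, an L position)
n=8: W (go to 1, an L position)
n=9: W (go to 6, an L position)
n=10: L (options 7(W), 3(W) are all W)
n=11: L (options 8(W), 4(W) are all W)
n=12: L (options 9(W), 5(W) are all W)
n=13: W (go to 10, an L position)
n=14: W (go to 11, an L position)
n=15: W (go to 12, an L position)
n=16: L (options 13(W), 9(W) are all W)
n=17: W (go to 10, an L position)
n=18: W (go to 11, an L position)
n=19: W (go to 16, an L position)
n=20: L (options 17(W), 13(W) are all W)
n=21: L (options 18(W), 14(W) are all W)

21: L, 17: W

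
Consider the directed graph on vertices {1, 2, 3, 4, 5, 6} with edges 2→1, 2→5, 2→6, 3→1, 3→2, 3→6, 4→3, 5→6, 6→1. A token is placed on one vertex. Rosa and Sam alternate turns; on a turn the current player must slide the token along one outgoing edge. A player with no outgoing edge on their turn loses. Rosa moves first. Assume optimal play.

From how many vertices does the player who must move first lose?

Label each position W (a win for the player to move) or L (a loss). A position with no legal move is L; any other position is W exactly when some move reaches an L, and L when every move reaches a W.
Every edge goes from a vertex to one that appears earlier in the order 1, 6, 5, 2, 3, 4, so processing vertices in that order labels each vertex after all of its successors.
1: no outgoing edge → L
6: W (go to 1, an L position)
5: L (sole option 6(W) is W)
2: W (go to 5, an L position)
3: W (go to 1, an L position)
4: L (sole option 3(W) is W)
The L vertices are 1, 4, 5; that is 3 in all.

3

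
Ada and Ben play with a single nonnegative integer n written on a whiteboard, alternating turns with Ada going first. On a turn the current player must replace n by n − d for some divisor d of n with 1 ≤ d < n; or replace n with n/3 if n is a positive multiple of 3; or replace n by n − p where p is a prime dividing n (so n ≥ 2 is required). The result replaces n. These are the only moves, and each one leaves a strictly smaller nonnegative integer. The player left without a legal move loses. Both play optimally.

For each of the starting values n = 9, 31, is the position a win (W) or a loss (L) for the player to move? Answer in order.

Use the standard recursion: the mover loses at a terminal position; elsewhere, the mover wins exactly when some move hands the opponent an L position.
n=0: no move → L
n=1: no move → L
n=2: →0(L), so W
n=3: →0(L), so W
n=4: →2(W), 3(W) — all W, so L
n=5: →0(L), so W
n=6: →4(L), so W
n=7: →0(L), so W
n=8: →4(L), so W
n=9: →3(W), 6(W), 8(W) — all W, so L
n=10: →9(L), so W
n=11: →0(L), so W
n=12: →4(L), so W
n=13: →0(L), so W
n=14: →7(W), 12(W), 13(W) — all W, so L
n=15: →14(L), so W
n=16: →14(L), so W
n=17: →0(L), so W
n=18: →9(L), so W
n=19: →0(L), so W
n=20: →10(W), 15(W), 16(W), 18(W), 19(W) — all W, so L
n=21: →14(L), so W
n=22: →20(L), so W
n=23: →0(L), so W
n=24: →20(L), so W
n=25: →20(L), so W
n=26: →13(W), 24(W), 25(W) — all W, so L
n=27: →9(L), so W
n=28: →14(L), so W
n=29: →0(L), so W
n=30: →20(L), so W
n=31: →0(L), so W

9: L, 31: W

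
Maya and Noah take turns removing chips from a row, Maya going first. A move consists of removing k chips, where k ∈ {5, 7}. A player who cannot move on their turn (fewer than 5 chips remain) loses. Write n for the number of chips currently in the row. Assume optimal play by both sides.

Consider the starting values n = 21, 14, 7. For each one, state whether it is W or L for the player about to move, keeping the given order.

21: W, 14: L, 7: W

Compute win/loss labels from the base case upward. A position with no move is L. Any other position is W if it can reach an L in one move, else L.
n=0: no move → L
n=1: no move → L
n=2: no move → L
n=3: no move → L
n=4: no move → L
n=5: can move to 0, which is L ⇒ W
n=6: can move to 1, which is L ⇒ W
n=7: can move to 2, which is L ⇒ W
n=8: can move to 3, which is L ⇒ W
n=9: can move to 4, which is L ⇒ W
n=10: can move to 3, which is L ⇒ W
n=11: can move to 4, which is L ⇒ W
n=12: moves to 7(W), 5(W); every one is W ⇒ L
n=13: moves to 8(W), 6(W); every one is W ⇒ L
n=14: moves to 9(W), 7(W); every one is W ⇒ L
n=15: moves to 10(W), 8(W); every one is W ⇒ L
n=16: moves to 11(W), 9(W); every one is W ⇒ L
n=17: can move to 12, which is L ⇒ W
n=18: can move to 13, which is L ⇒ W
n=19: can move to 14, which is L ⇒ W
n=20: can move to 15, which is L ⇒ W
n=21: can move to 16, which is L ⇒ W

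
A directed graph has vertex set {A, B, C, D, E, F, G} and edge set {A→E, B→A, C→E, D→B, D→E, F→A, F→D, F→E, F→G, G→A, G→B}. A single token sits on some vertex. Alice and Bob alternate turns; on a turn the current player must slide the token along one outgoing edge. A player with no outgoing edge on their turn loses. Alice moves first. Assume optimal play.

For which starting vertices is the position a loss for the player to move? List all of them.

Classify positions by backward induction: terminal positions (no move available) are L. From any other position, the mover wins iff some move reaches an L.
Every edge goes from a vertex to one that appears earlier in the order E, A, B, D, G, C, F, so processing vertices in that order labels each vertex after all of its successors.
E: no outgoing edge → L
A: can move to E, which is L ⇒ W
B: the only move is to A(W), a W ⇒ L
D: can move to B, which is L ⇒ W
G: can move to B, which is L ⇒ W
C: can move to E, which is L ⇒ W
F: can move to E, which is L ⇒ W
The losing starting vertices are exactly the entries labelled L in this table (2 of them).

B, E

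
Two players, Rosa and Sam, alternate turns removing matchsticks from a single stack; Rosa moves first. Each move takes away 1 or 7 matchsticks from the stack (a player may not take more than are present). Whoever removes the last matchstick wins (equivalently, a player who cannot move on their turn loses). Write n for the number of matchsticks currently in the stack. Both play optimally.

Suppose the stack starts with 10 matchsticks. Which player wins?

Sam wins.

Work bottom-up. With no move the player to move loses. Otherwise the position is W if at least one move leads to an L position for the opponent, and L if every move leads to a W.
n=0: no move → L
n=1: reaches L-position 0 → W
n=2: only reaches 1(W), which is W → L
n=3: reaches L-position 2 → W
n=4: only reaches 3(W), which is W → L
n=5: reaches L-position 4 → W
n=6: only reaches 5(W), which is W → L
n=7: reaches L-position 6 → W
n=8: only reaches 7(W), 1(W), all W → L
n=9: reaches L-position 8 → W
n=10: only reaches 9(W), 3(W), all W → L
The starting position 10 is L: whatever Rosa does, the opponent receives a W position.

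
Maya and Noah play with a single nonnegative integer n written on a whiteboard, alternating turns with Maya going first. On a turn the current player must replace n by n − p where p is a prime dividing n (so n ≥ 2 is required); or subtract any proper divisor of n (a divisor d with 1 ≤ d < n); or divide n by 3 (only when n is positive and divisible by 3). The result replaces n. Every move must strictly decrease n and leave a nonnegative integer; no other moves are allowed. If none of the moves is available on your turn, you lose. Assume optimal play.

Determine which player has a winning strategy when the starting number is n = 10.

Classify positions by backward induction: terminal positions (no move available) are L. From any other position, the mover wins iff some move reaches an L.
n=0: no move → L
n=1: no move → L
n=2: can move to 0, which is L ⇒ W
n=3: can move to 0, which is L ⇒ W
n=4: moves to 2(W), 3(W); every one is W ⇒ L
n=5: can move to 0, which is L ⇒ W
n=6: can move to 4, which is L ⇒ W
n=7: can move to 0, which is L ⇒ W
n=8: can move to 4, which is L ⇒ W
n=9: moves to 3(W), 6(W), 8(W); every one is W ⇒ L
n=10: can move to 9, which is L ⇒ W
The starting position 10 is W: Maya should move to 9, handing over an L position.

Maya wins.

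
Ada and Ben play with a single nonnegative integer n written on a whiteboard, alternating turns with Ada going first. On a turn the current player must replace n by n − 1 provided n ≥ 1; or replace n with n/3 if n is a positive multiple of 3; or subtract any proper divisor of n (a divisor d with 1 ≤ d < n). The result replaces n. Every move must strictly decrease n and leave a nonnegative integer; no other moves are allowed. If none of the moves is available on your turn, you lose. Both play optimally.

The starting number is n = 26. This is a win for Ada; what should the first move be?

Move to 13.

Classify positions by backward induction: terminal positions (no move available) are L. From any other position, the mover wins iff some move reaches an L.
n=0: no move → L
n=1: can move to 0, which is L ⇒ W
n=2: the only move is to 1(W), a W ⇒ L
n=3: can move to 2, which is L ⇒ W
n=4: can move to 2, which is L ⇒ W
n=5: the only move is to 4(W), a W ⇒ L
n=6: can move to 2, which is L ⇒ W
n=7: the only move is to 6(W), a W ⇒ L
n=8: can move to 7, which is L ⇒ W
n=9: moves to 3(W), 6(W), 8(W); every one is W ⇒ L
n=10: can move to 5, which is L ⇒ W
n=11: the only move is to 10(W), a W ⇒ L
n=12: can move to 9, which is L ⇒ W
n=13: the only move is to 12(W), a W ⇒ L
n=14: can move to 7, which is L ⇒ W
n=15: can move to 5, which is L ⇒ W
n=16: moves to 8(W), 12(W), 14(W), 15(W); every one is W ⇒ L
n=17: can move to 16, which is L ⇒ W
n=18: can move to 9, which is L ⇒ W
n=19: the only move is to 18(W), a W ⇒ L
n=20: can move to 16, which is L ⇒ W
n=21: can move to 7, which is L ⇒ W
n=22: can move to 11, which is L ⇒ W
n=23: the only move is to 22(W), a W ⇒ L
n=24: can move to 16, which is L ⇒ W
n=25: moves to 20(W), 24(W); every one is W ⇒ L
n=26: can move to 13, which is L ⇒ W
From 26, the L positions reachable in one move are: 13, 25. Any move reaching one of these is winning.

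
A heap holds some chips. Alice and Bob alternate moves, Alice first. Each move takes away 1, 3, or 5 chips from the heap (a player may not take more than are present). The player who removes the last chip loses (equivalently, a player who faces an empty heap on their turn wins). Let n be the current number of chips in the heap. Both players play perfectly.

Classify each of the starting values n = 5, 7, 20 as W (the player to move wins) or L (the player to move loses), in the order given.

5: L, 7: L, 20: W

Compute win/loss labels from the base case upward. A position with no move is W. Any other position is W if it can reach an L in one move, else L.
n=0: no move; the opponent has just taken the last chip and therefore loses → W
n=1: L (sole option 0(W) is W)
n=2: W (go to 1, an L position)
n=3: L (options 2(W), 0(W) are all W)
n=4: W (go to 3, an L position)
n=5: L (options 4(W), 2(W), 0(W) are all W)
n=6: W (go to 5, an L position)
n=7: L (options 6(W), 4(W), 2(W) are all W)
n=8: W (go to 7, an L position)
n=9: L (options 8(W), 6(W), 4(W) are all W)
n=10: W (go to 9, an L position)
n=11: L (options 10(W), 8(W), 6(W) are all W)
n=12: W (go to 11, an L position)
n=13: L (options 12(W), 10(W), 8(W) are all W)
n=14: W (go to 13, an L position)
n=15: L (options 14(W), 12(W), 10(W) are all W)
n=16: W (go to 15, an L position)
n=17: L (options 16(W), 14(W), 12(W) are all W)
n=18: W (go to 17, an L position)
n=19: L (options 18(W), 16(W), 14(W) are all W)
n=20: W (go to 19, an L position)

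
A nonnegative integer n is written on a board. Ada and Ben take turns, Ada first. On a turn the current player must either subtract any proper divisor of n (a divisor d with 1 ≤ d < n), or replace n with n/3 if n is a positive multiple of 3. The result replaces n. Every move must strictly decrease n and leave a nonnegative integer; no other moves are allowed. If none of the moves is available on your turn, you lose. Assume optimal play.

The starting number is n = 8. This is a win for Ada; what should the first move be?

Positions with no move are L. A position that does have a move is losing for the player to move precisely when every available move leads to a winning position for the opponent. Fill in the labels:
n=0: no move → L
n=1: no move → L
n=2: W (go to 1, an L position)
n=3: W (go to 1, an L position)
n=4: L (options 2(W), 3(W) are all W)
n=5: W (go to 4, an L position)
n=6: W (go to 4, an L position)
n=7: L (sole option 6(W) is W)
n=8: W (go to 4, an L position)
From 8, the L positions reachable in one move are: 4, 7. Any move reaching one of these is winning.

Move to 4.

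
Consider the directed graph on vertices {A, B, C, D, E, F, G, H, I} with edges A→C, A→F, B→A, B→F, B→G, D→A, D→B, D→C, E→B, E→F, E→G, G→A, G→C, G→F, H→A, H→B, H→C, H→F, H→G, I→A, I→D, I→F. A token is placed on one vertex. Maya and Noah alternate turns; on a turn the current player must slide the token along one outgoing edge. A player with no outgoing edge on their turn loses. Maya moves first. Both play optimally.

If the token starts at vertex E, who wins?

Maya wins.

Build the W/L table. Terminal = L. A non-terminal position is W if it has a move to some L; otherwise it is L.
Every edge goes from a vertex to one that appears earlier in the order F, C, A, G, B, H, D, E, I, so processing vertices in that order labels each vertex after all of its successors.
F: no outgoing edge → L
C: no outgoing edge → L
A: →C(L), so W
G: →C(L), so W
B: →F(L), so W
H: →C(L), so W
D: →C(L), so W
E: →F(L), so W
I: →F(L), so W
The starting position E is W: Maya should move to F, handing over an L position.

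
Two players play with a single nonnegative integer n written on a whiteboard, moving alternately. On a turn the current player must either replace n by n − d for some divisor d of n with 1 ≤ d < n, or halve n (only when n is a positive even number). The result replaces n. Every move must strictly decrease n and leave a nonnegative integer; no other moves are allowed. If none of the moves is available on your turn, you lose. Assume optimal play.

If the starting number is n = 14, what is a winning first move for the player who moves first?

Work bottom-up. With no move the player to move loses. Otherwise the position is W if at least one move leads to an L position for the opponent, and L if every move leads to a W.
n=0: no move → L
n=1: no move → L
n=2: reaches L-position 1 → W
n=3: only reaches 2(W), which is W → L
n=4: reaches L-position 3 → W
n=5: only reaches 4(W), which is W → L
n=6: reaches L-position 3 → W
n=7: only reaches 6(W), which is W → L
n=8: reaches L-position 7 → W
n=9: only reaches 6(W), 8(W), all W → L
n=10: reaches L-position 5 → W
n=11: only reaches 10(W), which is W → L
n=12: reaches L-position 9 → W
n=13: only reaches 12(W), which is W → L
n=14: reaches L-position 7 → W
From 14, the L positions reachable in one move are: 7, 13. Any move reaching one of these is winning.

Move to 7.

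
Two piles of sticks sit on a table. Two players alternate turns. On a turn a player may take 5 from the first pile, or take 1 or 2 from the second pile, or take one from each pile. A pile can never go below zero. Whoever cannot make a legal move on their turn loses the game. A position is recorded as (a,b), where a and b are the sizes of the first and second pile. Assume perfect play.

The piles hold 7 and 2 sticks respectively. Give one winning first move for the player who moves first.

Use the standard recursion: the mover loses at a terminal position; elsewhere, the mover wins exactly when some move hands the opponent an L position.
No move ever increases a pile, so every position that can arise here has a ≤ 7 and b ≤ 2; it is enough to label the cells with 0 ≤ a ≤ 7 and 0 ≤ b ≤ 2.
Every move lowers a or b (never raises either), so fill the grid row by row in increasing a, and left to right within a row: each cell's successors are then already labelled.
      b=0  b=1  b=2
a=0:    L    W    W
a=1:    L    W    W
a=2:    L    W    W
a=3:    L    W    W
a=4:    L    W    W
a=5:    W    W    L
a=6:    W    L    W
a=7:    W    L    W
Cells with no legal move (terminal, hence L): (0,0), (1,0), (2,0), (3,0), (4,0).
The remaining L cells, each justified by listing all of its moves:
(5,2): only reaches (0,2)(W), (5,1)(W), (5,0)(W), (4,1)(W), all W → L
(6,1): only reaches (1,1)(W), (6,0)(W), (5,0)(W), all W → L
(7,1): only reaches (2,1)(W), (7,0)(W), (6,0)(W), all W → L
Every other cell has at least one move into one of the L cells above, so it is W.
From (7,2), the L positions reachable in one move are: (7,1), (6,1). Any move reaching one of these is winning.

Move to (7,1).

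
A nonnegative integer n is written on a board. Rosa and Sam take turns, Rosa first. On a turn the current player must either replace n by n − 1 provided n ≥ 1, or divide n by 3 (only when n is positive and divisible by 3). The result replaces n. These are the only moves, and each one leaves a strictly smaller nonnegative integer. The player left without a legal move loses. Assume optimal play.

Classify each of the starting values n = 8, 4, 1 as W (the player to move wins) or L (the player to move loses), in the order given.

8: W, 4: L, 1: W

Classify positions by backward induction: terminal positions (no move available) are L. From any other position, the mover wins iff some move reaches an L.
n=0: no move → L
n=1: can move to 0, which is L ⇒ W
n=2: the only move is to 1(W), a W ⇒ L
n=3: can move to 2, which is L ⇒ W
n=4: the only move is to 3(W), a W ⇒ L
n=5: can move to 4, which is L ⇒ W
n=6: can move to 2, which is L ⇒ W
n=7: the only move is to 6(W), a W ⇒ L
n=8: can move to 7, which is L ⇒ W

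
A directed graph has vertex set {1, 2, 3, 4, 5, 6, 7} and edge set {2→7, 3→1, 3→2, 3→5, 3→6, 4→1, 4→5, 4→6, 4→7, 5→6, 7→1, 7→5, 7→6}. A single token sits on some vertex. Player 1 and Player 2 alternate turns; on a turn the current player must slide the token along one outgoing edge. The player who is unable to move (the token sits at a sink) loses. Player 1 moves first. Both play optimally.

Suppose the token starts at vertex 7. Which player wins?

Classify positions by backward induction: terminal positions (no move available) are L. From any other position, the mover wins iff some move reaches an L.
Every edge goes from a vertex to one that appears earlier in the order 6, 1, 5, 7, 4, 2, 3, so processing vertices in that order labels each vertex after all of its successors.
6: no outgoing edge → L
1: no outgoing edge → L
5: reaches L-position 6 → W
7: reaches L-position 1 → W
4: reaches L-position 1 → W
2: only reaches 7(W), which is W → L
3: reaches L-position 2 → W
The starting position 7 is W: Player 1 should move to 1, handing over an L position.

Player 1 wins.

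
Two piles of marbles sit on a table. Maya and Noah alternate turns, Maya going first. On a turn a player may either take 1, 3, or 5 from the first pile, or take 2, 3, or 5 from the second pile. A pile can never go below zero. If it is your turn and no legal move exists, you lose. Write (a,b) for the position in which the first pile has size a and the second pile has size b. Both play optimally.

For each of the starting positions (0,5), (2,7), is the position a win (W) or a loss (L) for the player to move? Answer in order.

(0,5): W, (2,7): L

Use the standard recursion: the mover loses at a terminal position; elsewhere, the mover wins exactly when some move hands the opponent an L position.
No move ever increases a pile, so every position that can arise here has a ≤ 2 and b ≤ 7; it is enough to label the cells with 0 ≤ a ≤ 2 and 0 ≤ b ≤ 7.
Every move lowers a or b (never raises either), so fill the grid row by row in increasing a, and left to right within a row: each cell's successors are then already labelled.
      b=0  b=1  b=2  b=3  b=4  b=5  b=6  b=7
a=0:    L    L    W    W    W    W    W    L
a=1:    W    W    L    L    W    W    W    W
a=2:    L    L    W    W    W    W    W    L
Cells with no legal move (terminal, hence L): (0,0), (0,1).
The remaining L cells, each justified by listing all of its moves:
(0,7): moves to (0,5)(W), (0,4)(W), (0,2)(W); every one is W ⇒ L
(1,2): moves to (0,2)(W), (1,0)(W); every one is W ⇒ L
(1,3): moves to (0,3)(W), (1,1)(W), (1,0)(W); every one is W ⇒ L
(2,0): the only move is to (1,0)(W), a W ⇒ L
(2,1): the only move is to (1,1)(W), a W ⇒ L
(2,7): moves to (1,7)(W), (2,5)(W), (2,4)(W), (2,2)(W); every one is W ⇒ L
Every other cell has at least one move into one of the L cells above, so it is W.
(0,5): the move to (0,0) reaches an L cell, so W
(2,7): one of the L cells justified above, so L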